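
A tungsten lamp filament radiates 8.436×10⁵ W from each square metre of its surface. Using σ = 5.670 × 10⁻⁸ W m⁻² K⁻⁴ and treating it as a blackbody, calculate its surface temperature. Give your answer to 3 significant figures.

T ≈ 1.96×10³ K

I = σT⁴, so T = (I/σ)^(1/4) = (8.436×10⁵/(5.670×10⁻⁸))^(1/4) = 1.96×10³ K.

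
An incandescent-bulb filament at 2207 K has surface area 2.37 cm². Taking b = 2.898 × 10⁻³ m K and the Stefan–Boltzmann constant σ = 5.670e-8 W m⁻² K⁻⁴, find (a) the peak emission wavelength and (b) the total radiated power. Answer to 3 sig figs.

λ_max ≈ 1.31 μm; P ≈ 319 W

(a) λ_max = b/T = 2.898×10⁻³/2207 = 1.313×10⁻⁶ m = 1.31 μm.
Area A = 2.37 cm² = 2.37×10⁻⁴ m².
(b) P = σAT⁴ = 5.670×10⁻⁸×2.37×10⁻⁴×(2207)⁴ = 319 W.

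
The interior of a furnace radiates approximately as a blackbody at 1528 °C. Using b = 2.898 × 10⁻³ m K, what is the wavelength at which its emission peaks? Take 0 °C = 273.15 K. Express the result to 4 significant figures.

λ_max ≈ 1609 nm

T = 1528 °C + 273.15 = 1801.15 K.
Wien's displacement law: λ_max = b/T = (2.898×10⁻³ m·K)/(1801.15 K) = 1.6090×10⁻⁶ m.
That is 1609 nm, in the infrared range.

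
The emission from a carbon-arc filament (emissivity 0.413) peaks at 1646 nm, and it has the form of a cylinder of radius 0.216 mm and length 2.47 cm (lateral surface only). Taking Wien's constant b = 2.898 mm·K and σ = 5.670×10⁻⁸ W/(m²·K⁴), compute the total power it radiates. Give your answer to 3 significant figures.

P ≈ 7.54 W

Wien's law: T = b/λ_max = 2.898×10⁻³/1.646×10⁻⁶ = 1760.63 K.
Lateral area A = 2πrL = 2π×2.16×10⁻⁴×0.0247 = 3.35221×10⁻⁵ m².
Then P = εσAT⁴ = 0.413×5.670×10⁻⁸×3.35221×10⁻⁵×(1760.63)⁴ = 7.54 W.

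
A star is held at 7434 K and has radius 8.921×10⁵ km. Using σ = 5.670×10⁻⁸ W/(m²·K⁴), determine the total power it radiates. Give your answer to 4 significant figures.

Surface area A = 4πR² = 4π(8.921×10⁸ m)² = 1.00009×10¹⁹ m².
P = σAT⁴ = 5.670×10⁻⁸ × 1.00009×10¹⁹ × (7434)⁴ = 1.732×10²⁷ W.

P ≈ 1.732×10²⁷ W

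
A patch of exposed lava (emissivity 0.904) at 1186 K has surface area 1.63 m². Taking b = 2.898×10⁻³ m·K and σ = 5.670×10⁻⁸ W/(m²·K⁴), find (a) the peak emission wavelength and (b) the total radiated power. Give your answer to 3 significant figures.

(a) λ_max = b/T = 2.898×10⁻³/1186 = 2.444×10⁻⁶ m = 2.44 μm.
Area A = 1.63 m².
(b) P = εσAT⁴ = 0.904×5.670×10⁻⁸×1.63×(1186)⁴ = 1.65×10⁵ W.

λ_max ≈ 2.44 μm; P ≈ 1.65×10⁵ W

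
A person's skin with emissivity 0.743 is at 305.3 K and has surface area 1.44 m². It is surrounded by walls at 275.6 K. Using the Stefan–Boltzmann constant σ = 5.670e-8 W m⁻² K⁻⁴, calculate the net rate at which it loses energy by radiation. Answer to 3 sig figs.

Area A = 1.44 m².
Net radiated power P_net = εσA(T⁴ − T₀⁴) = 0.743×5.670×10⁻⁸×1.44×(305.3⁴ − 275.6⁴).
T⁴ − T₀⁴ = 8.68775×10⁹ − 5.76922×10⁹ = 2.91853×10⁹ K⁴, so P_net = 177 W.

Net loss ≈ 177 W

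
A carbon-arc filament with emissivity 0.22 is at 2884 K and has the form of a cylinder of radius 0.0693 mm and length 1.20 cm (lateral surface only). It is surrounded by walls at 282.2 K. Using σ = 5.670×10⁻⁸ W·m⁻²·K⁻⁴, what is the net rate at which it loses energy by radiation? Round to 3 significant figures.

Net loss ≈ 4.51 W

Lateral area A = 2πrL = 2π×6.93×10⁻⁵×0.0120 = 5.22510×10⁻⁶ m².
Net radiated power P_net = εσA(T⁴ − T₀⁴) = 0.22×5.670×10⁻⁸×5.22510×10⁻⁶×(2884⁴ − 282.2⁴).
T⁴ − T₀⁴ = 6.91801×10¹³ − 6.34203×10⁹ = 6.91738×10¹³ K⁴, so P_net = 4.51 W.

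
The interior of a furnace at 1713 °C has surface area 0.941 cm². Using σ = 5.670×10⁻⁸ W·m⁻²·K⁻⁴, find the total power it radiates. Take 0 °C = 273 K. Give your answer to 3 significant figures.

T = 1713 °C + 273 = 1986 K.
Area A = 0.941 cm² = 9.41×10⁻⁵ m².
P = σAT⁴ = 5.670×10⁻⁸ × 9.41×10⁻⁵ × (1986)⁴ = 83.0 W.

P ≈ 83.0 W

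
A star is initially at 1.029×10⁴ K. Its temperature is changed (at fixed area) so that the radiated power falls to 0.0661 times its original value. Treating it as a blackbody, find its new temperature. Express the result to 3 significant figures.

P ∝ T⁴, so T₂/T₁ = (P₂/P₁)^(1/4) = (0.0661)^(1/4) = 0.507050.
T₂ = 1.029×10⁴ × 0.507050 = 5.22×10³ K.

T₂ ≈ 5.22×10³ K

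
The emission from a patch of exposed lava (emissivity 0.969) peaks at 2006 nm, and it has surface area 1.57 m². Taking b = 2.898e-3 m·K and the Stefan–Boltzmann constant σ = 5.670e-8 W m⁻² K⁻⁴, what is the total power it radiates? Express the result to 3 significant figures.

P ≈ 3.76×10⁵ W

Wien's law: T = b/λ_max = 2.898×10⁻³/2.006×10⁻⁶ = 1444.67 K.
Area A = 1.57 m².
Then P = εσAT⁴ = 0.969×5.670×10⁻⁸×1.57×(1444.67)⁴ = 3.76×10⁵ W.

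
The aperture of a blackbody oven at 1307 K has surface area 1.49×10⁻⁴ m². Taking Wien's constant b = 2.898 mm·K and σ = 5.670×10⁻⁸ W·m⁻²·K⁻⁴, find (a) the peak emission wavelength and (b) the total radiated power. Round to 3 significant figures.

λ_max ≈ 2.22 μm; P ≈ 24.7 W

(a) λ_max = b/T = 2.898×10⁻³/1307 = 2.217×10⁻⁶ m = 2.22 μm.
Area A = 1.49×10⁻⁴ m².
(b) P = σAT⁴ = 5.670×10⁻⁸×1.49×10⁻⁴×(1307)⁴ = 24.7 W.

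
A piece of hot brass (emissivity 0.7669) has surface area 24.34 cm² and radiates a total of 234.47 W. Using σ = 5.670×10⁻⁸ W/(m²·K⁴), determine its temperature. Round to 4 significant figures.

Area A = 24.34 cm² = 2.434×10⁻³ m².
P = εσAT⁴ ⇒ T = (P/(εσA))^(1/4) = (234.47/(0.7669×5.670×10⁻⁸×2.434×10⁻³))^(1/4) = 1220 K.

T ≈ 1220 K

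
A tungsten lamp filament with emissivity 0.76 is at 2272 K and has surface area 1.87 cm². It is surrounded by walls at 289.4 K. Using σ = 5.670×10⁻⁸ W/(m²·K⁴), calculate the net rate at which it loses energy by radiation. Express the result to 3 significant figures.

Net loss ≈ 215 W

Area A = 1.87 cm² = 1.87×10⁻⁴ m².
Net radiated power P_net = εσA(T⁴ − T₀⁴) = 0.76×5.670×10⁻⁸×1.87×10⁻⁴×(2272⁴ − 289.4⁴).
T⁴ − T₀⁴ = 2.66461×10¹³ − 7.01446×10⁹ = 2.66391×10¹³ K⁴, so P_net = 215 W.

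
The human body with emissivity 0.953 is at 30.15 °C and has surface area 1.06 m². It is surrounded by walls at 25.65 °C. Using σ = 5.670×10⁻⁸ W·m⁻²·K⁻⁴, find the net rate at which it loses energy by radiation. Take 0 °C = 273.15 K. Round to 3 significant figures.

Net loss ≈ 28.1 W

T = 30.15 °C + 273.15 = 303.30 K.
Surroundings: T = 25.65 °C + 273.15 = 298.80 K.
Area A = 1.06 m².
Net radiated power P_net = εσA(T⁴ − T₀⁴) = 0.953×5.670×10⁻⁸×1.06×(303.30⁴ − 298.80⁴).
T⁴ − T₀⁴ = 8.46232×10⁹ − 7.97118×10⁹ = 4.91140×10⁸ K⁴, so P_net = 28.1 W.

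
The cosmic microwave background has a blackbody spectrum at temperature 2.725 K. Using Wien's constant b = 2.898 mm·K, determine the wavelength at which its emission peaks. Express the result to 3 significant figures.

Wien's displacement law: λ_max = b/T = (2.898×10⁻³ m·K)/(2.725 K) = 1.063×10⁻³ m.
That is 1.06×10⁻³ m, in the microwave range.

λ_max ≈ 1.06×10⁻³ m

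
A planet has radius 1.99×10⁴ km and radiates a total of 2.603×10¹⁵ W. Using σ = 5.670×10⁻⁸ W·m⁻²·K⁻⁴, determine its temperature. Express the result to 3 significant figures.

Surface area A = 4πR² = 4π(1.99×10⁷ m)² = 4.97641×10¹⁵ m².
P = σAT⁴ ⇒ T = (P/(σA))^(1/4) = (2.603×10¹⁵/(5.670×10⁻⁸×4.97641×10¹⁵))^(1/4) = 55.1 K.

T ≈ 55.1 K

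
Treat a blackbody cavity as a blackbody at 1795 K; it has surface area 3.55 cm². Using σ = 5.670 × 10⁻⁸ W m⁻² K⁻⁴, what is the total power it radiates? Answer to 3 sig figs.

Area A = 3.55 cm² = 3.55×10⁻⁴ m².
P = σAT⁴ = 5.670×10⁻⁸ × 3.55×10⁻⁴ × (1795)⁴ = 209 W.

P ≈ 209 W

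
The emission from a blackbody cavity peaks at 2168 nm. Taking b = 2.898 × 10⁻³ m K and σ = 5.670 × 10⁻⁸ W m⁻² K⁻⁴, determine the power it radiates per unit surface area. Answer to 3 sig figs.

I ≈ 1.81×10⁵ W/m²

Wien's law: T = b/λ_max = 2.898×10⁻³/2.168×10⁻⁶ = 1336.72 K.
Then I = σT⁴ = 5.670×10⁻⁸×(1336.72)⁴ = 1.81×10⁵ W/m².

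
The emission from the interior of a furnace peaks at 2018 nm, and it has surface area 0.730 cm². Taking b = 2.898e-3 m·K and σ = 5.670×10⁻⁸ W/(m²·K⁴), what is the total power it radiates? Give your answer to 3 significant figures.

P ≈ 17.6 W

Wien's law: T = b/λ_max = 2.898×10⁻³/2.018×10⁻⁶ = 1436.08 K.
Area A = 0.730 cm² = 7.30×10⁻⁵ m².
Then P = σAT⁴ = 5.670×10⁻⁸×7.30×10⁻⁵×(1436.08)⁴ = 17.6 W.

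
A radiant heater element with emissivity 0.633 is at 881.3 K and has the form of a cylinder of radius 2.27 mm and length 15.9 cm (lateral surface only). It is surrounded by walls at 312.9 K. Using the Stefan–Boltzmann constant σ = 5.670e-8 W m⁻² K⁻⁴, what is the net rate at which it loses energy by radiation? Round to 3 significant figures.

Lateral area A = 2πrL = 2π×2.27×10⁻³×0.159 = 2.26779×10⁻³ m².
Net radiated power P_net = εσA(T⁴ − T₀⁴) = 0.633×5.670×10⁻⁸×2.26779×10⁻³×(881.3⁴ − 312.9⁴).
T⁴ − T₀⁴ = 6.03247×10¹¹ − 9.58567×10⁹ = 5.93661×10¹¹ K⁴, so P_net = 48.3 W.

Net loss ≈ 48.3 W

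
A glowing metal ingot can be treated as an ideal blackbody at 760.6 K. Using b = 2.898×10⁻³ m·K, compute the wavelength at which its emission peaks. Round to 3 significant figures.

λ_max ≈ 3.81 μm

Wien's displacement law: λ_max = b/T = (2.898×10⁻³ m·K)/(760.6 K) = 3.810×10⁻⁶ m.
That is 3.81 μm, in the infrared range.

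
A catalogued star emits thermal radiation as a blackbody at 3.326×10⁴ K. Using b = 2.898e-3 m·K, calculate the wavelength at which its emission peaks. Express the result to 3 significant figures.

λ_max ≈ 87.1 nm

Wien's displacement law: λ_max = b/T = (2.898×10⁻³ m·K)/(3.326×10⁴ K) = 8.713×10⁻⁸ m.
That is 87.1 nm, in the ultraviolet range.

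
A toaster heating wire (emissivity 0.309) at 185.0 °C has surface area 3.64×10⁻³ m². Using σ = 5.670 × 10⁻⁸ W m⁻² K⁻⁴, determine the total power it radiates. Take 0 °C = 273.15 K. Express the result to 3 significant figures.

T = 185.0 °C + 273.15 = 458.15 K.
Area A = 3.64×10⁻³ m².
P = εσAT⁴ = 0.309 × 5.670×10⁻⁸ × 3.64×10⁻³ × (458.15)⁴ = 2.81 W.

P ≈ 2.81 W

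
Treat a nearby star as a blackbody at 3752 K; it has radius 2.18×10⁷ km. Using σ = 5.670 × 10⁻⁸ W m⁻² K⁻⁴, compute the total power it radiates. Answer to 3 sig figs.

P ≈ 6.71×10²⁸ W

Surface area A = 4πR² = 4π(2.18×10¹⁰ m)² = 5.97204×10²¹ m².
P = σAT⁴ = 5.670×10⁻⁸ × 5.97204×10²¹ × (3752)⁴ = 6.71×10²⁸ W.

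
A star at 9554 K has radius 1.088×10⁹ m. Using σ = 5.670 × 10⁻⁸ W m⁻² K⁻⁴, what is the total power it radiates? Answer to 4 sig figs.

P ≈ 7.027×10²⁷ W

Surface area A = 4πR² = 4π(1.088×10⁹ m)² = 1.48754×10¹⁹ m².
P = σAT⁴ = 5.670×10⁻⁸ × 1.48754×10¹⁹ × (9554)⁴ = 7.027×10²⁷ W.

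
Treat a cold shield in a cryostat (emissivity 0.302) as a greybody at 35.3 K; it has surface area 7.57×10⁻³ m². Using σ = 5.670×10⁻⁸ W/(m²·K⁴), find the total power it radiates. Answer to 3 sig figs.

Area A = 7.57×10⁻³ m².
P = εσAT⁴ = 0.302 × 5.670×10⁻⁸ × 7.57×10⁻³ × (35.3)⁴ = 2.01×10⁻⁴ W.

P ≈ 2.01×10⁻⁴ W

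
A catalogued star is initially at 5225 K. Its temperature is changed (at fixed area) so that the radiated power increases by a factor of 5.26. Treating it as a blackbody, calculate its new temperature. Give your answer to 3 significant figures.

P ∝ T⁴, so T₂/T₁ = (P₂/P₁)^(1/4) = (5.26)^(1/4) = 1.51442.
T₂ = 5225 × 1.51442 = 7.91×10³ K.

T₂ ≈ 7.91×10³ K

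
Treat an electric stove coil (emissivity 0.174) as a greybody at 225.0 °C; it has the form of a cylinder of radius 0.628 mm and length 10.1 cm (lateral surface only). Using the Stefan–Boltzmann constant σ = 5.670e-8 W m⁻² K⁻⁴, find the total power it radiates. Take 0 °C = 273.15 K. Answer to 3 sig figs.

T = 225.0 °C + 273.15 = 498.15 K.
Lateral area A = 2πrL = 2π×6.28×10⁻⁴×0.101 = 3.98530×10⁻⁴ m².
P = εσAT⁴ = 0.174 × 5.670×10⁻⁸ × 3.98530×10⁻⁴ × (498.15)⁴ = 0.242 W.

P ≈ 0.242 W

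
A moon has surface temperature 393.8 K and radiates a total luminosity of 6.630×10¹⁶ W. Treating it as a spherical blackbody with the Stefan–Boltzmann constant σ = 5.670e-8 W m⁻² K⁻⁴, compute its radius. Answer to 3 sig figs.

L = 4πR²σT⁴ ⇒ R = √(L/(4πσT⁴)).
σT⁴ = 1363.60 W/m², so R = √(6.630×10¹⁶/(4π×1363.60)) = 1.97×10⁶ m.

R ≈ 1.97×10⁶ m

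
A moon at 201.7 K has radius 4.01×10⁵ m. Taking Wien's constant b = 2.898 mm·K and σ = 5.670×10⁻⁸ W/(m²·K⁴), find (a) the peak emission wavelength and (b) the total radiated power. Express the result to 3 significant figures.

λ_max ≈ 14.4 μm; P ≈ 1.90×10¹⁴ W

(a) λ_max = b/T = 2.898×10⁻³/201.7 = 1.437×10⁻⁵ m = 14.4 μm.
Surface area A = 4πR² = 4π(4.01×10⁵ m)² = 2.02068×10¹² m².
(b) P = σAT⁴ = 5.670×10⁻⁸×2.02068×10¹²×(201.7)⁴ = 1.90×10¹⁴ W.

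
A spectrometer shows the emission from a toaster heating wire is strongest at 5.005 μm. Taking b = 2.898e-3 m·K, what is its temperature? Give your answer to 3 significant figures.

Wien's law gives T = b/λ_max = (2.898×10⁻³ m·K)/(5.005×10⁻⁶ m) = 579 K.

T ≈ 579 K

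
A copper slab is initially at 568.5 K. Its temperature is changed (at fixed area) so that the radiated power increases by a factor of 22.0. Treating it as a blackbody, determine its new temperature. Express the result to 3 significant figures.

T₂ ≈ 1.23×10³ K

P ∝ T⁴, so T₂/T₁ = (P₂/P₁)^(1/4) = (22.0)^(1/4) = 2.16574.
T₂ = 568.5 × 2.16574 = 1.23×10³ K.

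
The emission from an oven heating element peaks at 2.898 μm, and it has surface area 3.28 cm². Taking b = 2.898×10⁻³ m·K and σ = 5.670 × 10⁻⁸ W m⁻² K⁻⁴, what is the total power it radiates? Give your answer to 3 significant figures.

Wien's law: T = b/λ_max = 2.898×10⁻³/2.898×10⁻⁶ = 1000.00 K.
Area A = 3.28 cm² = 3.28×10⁻⁴ m².
Then P = σAT⁴ = 5.670×10⁻⁸×3.28×10⁻⁴×(1000.00)⁴ = 18.6 W.

P ≈ 18.6 W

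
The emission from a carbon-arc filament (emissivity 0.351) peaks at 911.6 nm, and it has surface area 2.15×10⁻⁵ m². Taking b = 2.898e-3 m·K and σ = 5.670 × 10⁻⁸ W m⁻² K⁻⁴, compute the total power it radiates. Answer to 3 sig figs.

P ≈ 43.7 W

Wien's law: T = b/λ_max = 2.898×10⁻³/9.116×10⁻⁷ = 3179.03 K.
Area A = 2.15×10⁻⁵ m².
Then P = εσAT⁴ = 0.351×5.670×10⁻⁸×2.15×10⁻⁵×(3179.03)⁴ = 43.7 W.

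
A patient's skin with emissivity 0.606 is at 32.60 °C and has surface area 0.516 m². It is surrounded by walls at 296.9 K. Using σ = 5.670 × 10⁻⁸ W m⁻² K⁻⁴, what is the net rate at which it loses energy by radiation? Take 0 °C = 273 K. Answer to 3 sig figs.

T = 32.60 °C + 273 = 305.60 K.
Area A = 0.516 m².
Net radiated power P_net = εσA(T⁴ − T₀⁴) = 0.606×5.670×10⁻⁸×0.516×(305.60⁴ − 296.9⁴).
T⁴ − T₀⁴ = 8.72195×10⁹ − 7.77035×10⁹ = 9.51600×10⁸ K⁴, so P_net = 16.9 W.

Net loss ≈ 16.9 W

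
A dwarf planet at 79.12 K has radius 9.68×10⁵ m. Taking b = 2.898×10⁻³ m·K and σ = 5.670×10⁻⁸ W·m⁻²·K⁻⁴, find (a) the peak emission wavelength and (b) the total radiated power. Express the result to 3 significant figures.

(a) λ_max = b/T = 2.898×10⁻³/79.12 = 3.663×10⁻⁵ m = 36.6 μm.
Surface area A = 4πR² = 4π(9.68×10⁵ m)² = 1.17750×10¹³ m².
(b) P = σAT⁴ = 5.670×10⁻⁸×1.17750×10¹³×(79.12)⁴ = 2.62×10¹³ W.

λ_max ≈ 36.6 μm; P ≈ 2.62×10¹³ W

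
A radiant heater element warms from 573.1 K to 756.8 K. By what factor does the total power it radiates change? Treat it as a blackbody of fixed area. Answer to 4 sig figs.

P₂/P₁ ≈ 3.041

P ∝ T⁴, so P₂/P₁ = (T₂/T₁)⁴ = (756.8/573.1)⁴ = (1.32054)⁴ = 3.041.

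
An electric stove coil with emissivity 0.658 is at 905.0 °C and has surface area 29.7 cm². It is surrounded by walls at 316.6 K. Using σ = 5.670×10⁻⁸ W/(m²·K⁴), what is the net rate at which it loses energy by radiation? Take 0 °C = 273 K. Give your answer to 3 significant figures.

T = 905.0 °C + 273 = 1178.0 K.
Area A = 29.7 cm² = 2.97×10⁻³ m².
Net radiated power P_net = εσA(T⁴ − T₀⁴) = 0.658×5.670×10⁻⁸×2.97×10⁻³×(1178.0⁴ − 316.6⁴).
T⁴ − T₀⁴ = 1.92567×10¹² − 1.00472×10¹⁰ = 1.91562×10¹² K⁴, so P_net = 212 W.

Net loss ≈ 212 W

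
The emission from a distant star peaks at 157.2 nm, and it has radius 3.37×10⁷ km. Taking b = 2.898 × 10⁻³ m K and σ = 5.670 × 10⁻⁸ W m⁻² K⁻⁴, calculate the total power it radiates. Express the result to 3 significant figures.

Wien's law: T = b/λ_max = 2.898×10⁻³/1.572×10⁻⁷ = 18435.1 K.
Surface area A = 4πR² = 4π(3.37×10¹⁰ m)² = 1.42715×10²² m².
Then P = σAT⁴ = 5.670×10⁻⁸×1.42715×10²²×(18435.1)⁴ = 9.35×10³¹ W.

P ≈ 9.35×10³¹ W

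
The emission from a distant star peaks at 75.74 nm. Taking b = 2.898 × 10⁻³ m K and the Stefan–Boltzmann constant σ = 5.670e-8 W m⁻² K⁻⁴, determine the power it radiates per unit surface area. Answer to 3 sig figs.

Wien's law: T = b/λ_max = 2.898×10⁻³/7.574×10⁻⁸ = 38262.5 K.
Then I = σT⁴ = 5.670×10⁻⁸×(38262.5)⁴ = 1.22×10¹¹ W/m².

I ≈ 1.22×10¹¹ W/m²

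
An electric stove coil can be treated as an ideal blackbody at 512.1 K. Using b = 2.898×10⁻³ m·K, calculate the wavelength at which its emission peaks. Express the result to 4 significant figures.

λ_max ≈ 5.659 μm

Wien's displacement law: λ_max = b/T = (2.898×10⁻³ m·K)/(512.1 K) = 5.6591×10⁻⁶ m.
That is 5.659 μm, in the infrared range.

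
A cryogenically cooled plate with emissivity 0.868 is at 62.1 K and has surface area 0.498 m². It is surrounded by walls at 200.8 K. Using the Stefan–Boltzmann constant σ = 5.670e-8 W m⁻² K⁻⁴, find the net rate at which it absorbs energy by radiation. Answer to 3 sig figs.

Net gain ≈ 39.5 W

Area A = 0.498 m².
Net radiated power P_net = εσA(T⁴ − T₀⁴) = 0.868×5.670×10⁻⁸×0.498×(62.1⁴ − 200.8⁴).
T⁴ − T₀⁴ = 1.48719×10⁷ − 1.62575×10⁹ = -1.61088×10⁹ K⁴, so P_net = -39.5 W — negative, meaning a net gain of 39.5 W.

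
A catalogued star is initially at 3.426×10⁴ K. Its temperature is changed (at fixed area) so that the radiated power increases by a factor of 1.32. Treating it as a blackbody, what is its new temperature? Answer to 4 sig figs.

P ∝ T⁴, so T₂/T₁ = (P₂/P₁)^(1/4) = (1.32)^(1/4) = 1.07187.
T₂ = 3.426×10⁴ × 1.07187 = 3.672×10⁴ K.

T₂ ≈ 3.672×10⁴ K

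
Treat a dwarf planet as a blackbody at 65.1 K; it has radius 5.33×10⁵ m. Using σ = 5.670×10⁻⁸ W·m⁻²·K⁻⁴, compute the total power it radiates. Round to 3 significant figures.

Surface area A = 4πR² = 4π(5.33×10⁵ m)² = 3.56997×10¹² m².
P = σAT⁴ = 5.670×10⁻⁸ × 3.56997×10¹² × (65.1)⁴ = 3.64×10¹² W.

P ≈ 3.64×10¹² W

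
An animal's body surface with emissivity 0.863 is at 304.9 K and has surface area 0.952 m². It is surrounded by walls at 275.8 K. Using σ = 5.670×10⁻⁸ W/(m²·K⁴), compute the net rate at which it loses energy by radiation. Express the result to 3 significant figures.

Net loss ≈ 133 W

Area A = 0.952 m².
Net radiated power P_net = εσA(T⁴ − T₀⁴) = 0.863×5.670×10⁻⁸×0.952×(304.9⁴ − 275.8⁴).
T⁴ − T₀⁴ = 8.64231×10⁹ − 5.78598×10⁹ = 2.85633×10⁹ K⁴, so P_net = 133 W.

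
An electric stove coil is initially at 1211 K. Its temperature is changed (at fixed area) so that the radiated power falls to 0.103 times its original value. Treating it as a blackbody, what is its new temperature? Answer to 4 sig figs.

T₂ ≈ 686.0 K

P ∝ T⁴, so T₂/T₁ = (P₂/P₁)^(1/4) = (0.103)^(1/4) = 0.566512.
T₂ = 1211 × 0.566512 = 686.0 K.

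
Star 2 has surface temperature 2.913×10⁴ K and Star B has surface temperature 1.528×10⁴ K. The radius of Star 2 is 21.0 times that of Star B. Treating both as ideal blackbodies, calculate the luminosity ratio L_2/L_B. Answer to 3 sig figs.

L_2/L_B ≈ 5.83×10³

L ∝ R²T⁴, so L_2/L_B = (R_2/R_B)²(T_2/T_B)⁴ = (21.0)² × (2.913×10⁴/1.528×10⁴)⁴ = 441 × 13.2090 = 5.83×10³.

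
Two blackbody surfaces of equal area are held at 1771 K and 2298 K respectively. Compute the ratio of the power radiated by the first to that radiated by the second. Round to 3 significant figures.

With equal areas, P₁/P₂ = (T₁/T₂)⁴ = (1771/2298)⁴ = 0.353.

P₁/P₂ ≈ 0.353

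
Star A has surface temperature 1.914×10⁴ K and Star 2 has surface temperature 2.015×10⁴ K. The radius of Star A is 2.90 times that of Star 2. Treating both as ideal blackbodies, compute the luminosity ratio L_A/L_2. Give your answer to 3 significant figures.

L ∝ R²T⁴, so L_A/L_2 = (R_A/R_2)²(T_A/T_2)⁴ = (2.90)² × (1.914×10⁴/2.015×10⁴)⁴ = 8.41 × 0.814081 = 6.85.

L_A/L_2 ≈ 6.85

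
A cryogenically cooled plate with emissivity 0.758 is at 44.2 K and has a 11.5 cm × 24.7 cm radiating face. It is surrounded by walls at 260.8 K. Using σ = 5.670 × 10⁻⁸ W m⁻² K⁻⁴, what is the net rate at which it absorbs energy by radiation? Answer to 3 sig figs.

Area A = 0.115 × 0.247 = 0.028405 m².
Net radiated power P_net = εσA(T⁴ − T₀⁴) = 0.758×5.670×10⁻⁸×0.028405×(44.2⁴ − 260.8⁴).
T⁴ − T₀⁴ = 3.81671×10⁶ − 4.62626×10⁹ = -4.62244×10⁹ K⁴, so P_net = -5.64 W — negative, meaning a net gain of 5.64 W.

Net gain ≈ 5.64 W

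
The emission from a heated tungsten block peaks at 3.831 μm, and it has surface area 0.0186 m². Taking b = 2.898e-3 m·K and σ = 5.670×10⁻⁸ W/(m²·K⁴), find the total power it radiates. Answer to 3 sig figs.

P ≈ 345 W

Wien's law: T = b/λ_max = 2.898×10⁻³/3.831×10⁻⁶ = 756.460 K.
Area A = 0.0186 m².
Then P = σAT⁴ = 5.670×10⁻⁸×0.0186×(756.460)⁴ = 345 W.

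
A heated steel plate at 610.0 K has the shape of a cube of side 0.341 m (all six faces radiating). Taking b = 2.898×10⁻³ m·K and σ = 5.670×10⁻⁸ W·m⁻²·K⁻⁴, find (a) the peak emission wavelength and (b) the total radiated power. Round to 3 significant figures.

λ_max ≈ 4.75 μm; P ≈ 5.48×10³ W

(a) λ_max = b/T = 2.898×10⁻³/610.0 = 4.751×10⁻⁶ m = 4.75 μm.
Area A = 6s² = 6×(0.341 m)² = 0.697686 m².
(b) P = σAT⁴ = 5.670×10⁻⁸×0.697686×(610.0)⁴ = 5.48×10³ W.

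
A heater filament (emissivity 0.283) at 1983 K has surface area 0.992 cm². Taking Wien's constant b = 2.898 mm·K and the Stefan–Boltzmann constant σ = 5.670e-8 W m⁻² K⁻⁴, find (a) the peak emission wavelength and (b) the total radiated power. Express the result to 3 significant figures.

λ_max ≈ 1.46 μm; P ≈ 24.6 W

(a) λ_max = b/T = 2.898×10⁻³/1983 = 1.461×10⁻⁶ m = 1.46 μm.
Area A = 0.992 cm² = 9.92×10⁻⁵ m².
(b) P = εσAT⁴ = 0.283×5.670×10⁻⁸×9.92×10⁻⁵×(1983)⁴ = 24.6 W.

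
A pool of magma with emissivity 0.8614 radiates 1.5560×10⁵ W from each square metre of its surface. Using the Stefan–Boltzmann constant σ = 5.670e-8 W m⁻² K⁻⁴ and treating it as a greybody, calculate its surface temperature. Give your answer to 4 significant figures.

I = εσT⁴, so T = (I/εσ)^(1/4) = (1.5560×10⁵/(0.8614×5.670×10⁻⁸))^(1/4) = 1336 K.

T ≈ 1336 K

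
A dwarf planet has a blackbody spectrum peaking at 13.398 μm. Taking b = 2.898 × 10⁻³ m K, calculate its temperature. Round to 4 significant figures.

Wien's law gives T = b/λ_max = (2.898×10⁻³ m·K)/(1.3398×10⁻⁵ m) = 216.3 K.

T ≈ 216.3 K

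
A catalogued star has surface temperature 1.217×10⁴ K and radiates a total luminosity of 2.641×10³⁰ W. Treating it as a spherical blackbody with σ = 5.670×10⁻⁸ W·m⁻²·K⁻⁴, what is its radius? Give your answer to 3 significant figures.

R ≈ 1.30×10¹⁰ m

L = 4πR²σT⁴ ⇒ R = √(L/(4πσT⁴)).
σT⁴ = 1.24379×10⁹ W/m², so R = √(2.641×10³⁰/(4π×1.24379×10⁹)) = 1.30×10¹⁰ m.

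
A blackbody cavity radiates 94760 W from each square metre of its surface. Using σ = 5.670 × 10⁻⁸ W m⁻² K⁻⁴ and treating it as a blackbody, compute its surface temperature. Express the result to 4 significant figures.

I = σT⁴, so T = (I/σ)^(1/4) = (94760/(5.670×10⁻⁸))^(1/4) = 1137 K.

T ≈ 1137 K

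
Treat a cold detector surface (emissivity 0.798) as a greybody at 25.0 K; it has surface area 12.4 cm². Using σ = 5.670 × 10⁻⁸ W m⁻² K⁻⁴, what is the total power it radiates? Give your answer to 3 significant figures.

P ≈ 2.19×10⁻⁵ W

Area A = 12.4 cm² = 1.24×10⁻³ m².
P = εσAT⁴ = 0.798 × 5.670×10⁻⁸ × 1.24×10⁻³ × (25.0)⁴ = 2.19×10⁻⁵ W.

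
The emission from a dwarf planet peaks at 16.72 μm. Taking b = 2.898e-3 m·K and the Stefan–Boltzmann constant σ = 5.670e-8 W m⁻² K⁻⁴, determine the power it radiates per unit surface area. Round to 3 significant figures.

Wien's law: T = b/λ_max = 2.898×10⁻³/1.672×10⁻⁵ = 173.325 K.
Then I = σT⁴ = 5.670×10⁻⁸×(173.325)⁴ = 51.2 W/m².

I ≈ 51.2 W/m²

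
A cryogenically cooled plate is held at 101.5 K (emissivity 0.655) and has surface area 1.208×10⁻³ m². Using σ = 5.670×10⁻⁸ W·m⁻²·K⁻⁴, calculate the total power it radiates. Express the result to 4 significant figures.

Area A = 1.208×10⁻³ m².
P = εσAT⁴ = 0.655 × 5.670×10⁻⁸ × 1.208×10⁻³ × (101.5)⁴ = 4.762×10⁻³ W.

P ≈ 4.762×10⁻³ W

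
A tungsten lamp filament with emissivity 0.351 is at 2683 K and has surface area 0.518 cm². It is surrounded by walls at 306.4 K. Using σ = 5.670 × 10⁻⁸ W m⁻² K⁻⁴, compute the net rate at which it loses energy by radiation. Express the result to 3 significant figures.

Area A = 0.518 cm² = 5.18×10⁻⁵ m².
Net radiated power P_net = εσA(T⁴ − T₀⁴) = 0.351×5.670×10⁻⁸×5.18×10⁻⁵×(2683⁴ − 306.4⁴).
T⁴ − T₀⁴ = 5.18182×10¹³ − 8.81363×10⁹ = 5.18094×10¹³ K⁴, so P_net = 53.4 W.

Net loss ≈ 53.4 W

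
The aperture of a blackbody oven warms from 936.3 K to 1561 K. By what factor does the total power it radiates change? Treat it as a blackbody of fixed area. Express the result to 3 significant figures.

P₂/P₁ ≈ 7.73

P ∝ T⁴, so P₂/P₁ = (T₂/T₁)⁴ = (1561/936.3)⁴ = (1.66720)⁴ = 7.73.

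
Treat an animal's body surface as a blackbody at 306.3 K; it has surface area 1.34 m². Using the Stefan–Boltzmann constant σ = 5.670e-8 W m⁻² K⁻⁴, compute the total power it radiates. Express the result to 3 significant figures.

Area A = 1.34 m².
P = σAT⁴ = 5.670×10⁻⁸ × 1.34 × (306.3)⁴ = 669 W.

P ≈ 669 W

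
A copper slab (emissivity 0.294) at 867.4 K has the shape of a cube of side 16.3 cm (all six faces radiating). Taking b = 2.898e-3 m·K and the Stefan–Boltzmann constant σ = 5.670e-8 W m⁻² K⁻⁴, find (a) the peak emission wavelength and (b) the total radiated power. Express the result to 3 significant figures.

(a) λ_max = b/T = 2.898×10⁻³/867.4 = 3.341×10⁻⁶ m = 3.34 μm.
Area A = 6s² = 6×(0.163 m)² = 0.159414 m².
(b) P = εσAT⁴ = 0.294×5.670×10⁻⁸×0.159414×(867.4)⁴ = 1.50×10³ W.

λ_max ≈ 3.34 μm; P ≈ 1.50×10³ W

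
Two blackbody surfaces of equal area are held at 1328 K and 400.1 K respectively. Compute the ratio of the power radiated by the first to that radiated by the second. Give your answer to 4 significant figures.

With equal areas, P₁/P₂ = (T₁/T₂)⁴ = (1328/400.1)⁴ = 121.4.

P₁/P₂ ≈ 121.4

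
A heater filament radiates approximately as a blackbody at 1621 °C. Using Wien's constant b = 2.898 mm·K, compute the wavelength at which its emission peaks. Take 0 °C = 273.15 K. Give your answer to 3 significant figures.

T = 1621 °C + 273.15 = 1894.15 K.
Wien's displacement law: λ_max = b/T = (2.898×10⁻³ m·K)/(1894.15 K) = 1.530×10⁻⁶ m.
That is 1.53×10³ nm, in the infrared range.

λ_max ≈ 1.53×10³ nm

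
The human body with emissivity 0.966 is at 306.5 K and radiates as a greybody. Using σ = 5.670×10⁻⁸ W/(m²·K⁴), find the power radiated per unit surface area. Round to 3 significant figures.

I ≈ 483 W/m²

Stefan–Boltzmann: I = εσT⁴ = 0.966 × 5.670×10⁻⁸ × (306.5)⁴ = 483 W/m².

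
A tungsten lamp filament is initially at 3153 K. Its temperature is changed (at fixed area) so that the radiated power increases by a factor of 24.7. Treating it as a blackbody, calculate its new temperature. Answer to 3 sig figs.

T₂ ≈ 7.03×10³ K

P ∝ T⁴, so T₂/T₁ = (P₂/P₁)^(1/4) = (24.7)^(1/4) = 2.22933.
T₂ = 3153 × 2.22933 = 7.03×10³ K.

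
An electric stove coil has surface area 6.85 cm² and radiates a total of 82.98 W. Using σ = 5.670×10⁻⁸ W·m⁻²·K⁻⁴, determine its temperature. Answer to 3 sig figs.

T ≈ 1.21×10³ K

Area A = 6.85 cm² = 6.85×10⁻⁴ m².
P = σAT⁴ ⇒ T = (P/(σA))^(1/4) = (82.98/(5.670×10⁻⁸×6.85×10⁻⁴))^(1/4) = 1.21×10³ K.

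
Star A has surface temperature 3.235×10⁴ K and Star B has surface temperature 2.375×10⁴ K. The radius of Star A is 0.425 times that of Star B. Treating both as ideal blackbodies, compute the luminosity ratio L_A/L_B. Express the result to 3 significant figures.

L ∝ R²T⁴, so L_A/L_B = (R_A/R_B)²(T_A/T_B)⁴ = (0.425)² × (3.235×10⁴/2.375×10⁴)⁴ = 0.180625 × 3.44225 = 0.622.

L_A/L_B ≈ 0.622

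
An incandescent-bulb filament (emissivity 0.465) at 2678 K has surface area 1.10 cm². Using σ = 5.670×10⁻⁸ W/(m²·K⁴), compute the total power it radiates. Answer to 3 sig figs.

P ≈ 149 W

Area A = 1.10 cm² = 1.10×10⁻⁴ m².
P = εσAT⁴ = 0.465 × 5.670×10⁻⁸ × 1.10×10⁻⁴ × (2678)⁴ = 149 W.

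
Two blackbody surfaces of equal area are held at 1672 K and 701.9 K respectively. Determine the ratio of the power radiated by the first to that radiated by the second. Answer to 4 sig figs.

With equal areas, P₁/P₂ = (T₁/T₂)⁴ = (1672/701.9)⁴ = 32.20.

P₁/P₂ ≈ 32.20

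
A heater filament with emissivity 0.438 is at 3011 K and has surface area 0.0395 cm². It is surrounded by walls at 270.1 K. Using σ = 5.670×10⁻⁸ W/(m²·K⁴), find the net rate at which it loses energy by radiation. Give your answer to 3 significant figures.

Area A = 0.0395 cm² = 3.95×10⁻⁶ m².
Net radiated power P_net = εσA(T⁴ − T₀⁴) = 0.438×5.670×10⁻⁸×3.95×10⁻⁶×(3011⁴ − 270.1⁴).
T⁴ − T₀⁴ = 8.21945×10¹³ − 5.32229×10⁹ = 8.21892×10¹³ K⁴, so P_net = 8.06 W.

Net loss ≈ 8.06 W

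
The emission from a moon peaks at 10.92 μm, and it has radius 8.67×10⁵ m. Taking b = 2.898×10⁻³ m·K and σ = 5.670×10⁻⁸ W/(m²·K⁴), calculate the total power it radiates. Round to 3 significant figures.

P ≈ 2.66×10¹⁵ W

Wien's law: T = b/λ_max = 2.898×10⁻³/1.092×10⁻⁵ = 265.385 K.
Surface area A = 4πR² = 4π(8.67×10⁵ m)² = 9.44600×10¹² m².
Then P = σAT⁴ = 5.670×10⁻⁸×9.44600×10¹²×(265.385)⁴ = 2.66×10¹⁵ W.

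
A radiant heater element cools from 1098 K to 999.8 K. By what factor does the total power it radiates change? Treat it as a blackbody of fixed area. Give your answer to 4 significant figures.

P ∝ T⁴, so P₂/P₁ = (T₂/T₁)⁴ = (999.8/1098)⁴ = (0.910565)⁴ = 0.6875.

P₂/P₁ ≈ 0.6875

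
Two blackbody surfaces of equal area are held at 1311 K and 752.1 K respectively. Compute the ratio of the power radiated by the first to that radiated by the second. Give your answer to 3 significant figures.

With equal areas, P₁/P₂ = (T₁/T₂)⁴ = (1311/752.1)⁴ = 9.23.

P₁/P₂ ≈ 9.23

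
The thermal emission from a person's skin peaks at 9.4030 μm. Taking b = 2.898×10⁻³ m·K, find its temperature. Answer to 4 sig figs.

Wien's law gives T = b/λ_max = (2.898×10⁻³ m·K)/(9.4030×10⁻⁶ m) = 308.2 K.

T ≈ 308.2 K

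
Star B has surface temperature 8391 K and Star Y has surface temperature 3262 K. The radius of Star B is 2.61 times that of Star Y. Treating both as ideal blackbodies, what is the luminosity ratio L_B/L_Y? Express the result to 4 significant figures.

L ∝ R²T⁴, so L_B/L_Y = (R_B/R_Y)²(T_B/T_Y)⁴ = (2.61)² × (8391/3262)⁴ = 6.8121 × 43.7844 = 298.3.

L_B/L_Y ≈ 298.3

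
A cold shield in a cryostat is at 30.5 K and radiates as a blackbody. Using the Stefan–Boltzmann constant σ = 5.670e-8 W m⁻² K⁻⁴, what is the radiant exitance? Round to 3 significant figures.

I ≈ 0.0491 W/m²

Stefan–Boltzmann: I = σT⁴ = 5.670×10⁻⁸ × (30.5)⁴ = 0.0491 W/m².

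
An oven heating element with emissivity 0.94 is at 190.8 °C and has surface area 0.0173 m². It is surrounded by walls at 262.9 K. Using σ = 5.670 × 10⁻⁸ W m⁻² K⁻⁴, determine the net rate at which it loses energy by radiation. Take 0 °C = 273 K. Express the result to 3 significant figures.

T = 190.8 °C + 273 = 463.8 K.
Area A = 0.0173 m².
Net radiated power P_net = εσA(T⁴ − T₀⁴) = 0.94×5.670×10⁻⁸×0.0173×(463.8⁴ − 262.9⁴).
T⁴ − T₀⁴ = 4.62725×10¹⁰ − 4.77708×10⁹ = 4.14954×10¹⁰ K⁴, so P_net = 38.3 W.

Net loss ≈ 38.3 W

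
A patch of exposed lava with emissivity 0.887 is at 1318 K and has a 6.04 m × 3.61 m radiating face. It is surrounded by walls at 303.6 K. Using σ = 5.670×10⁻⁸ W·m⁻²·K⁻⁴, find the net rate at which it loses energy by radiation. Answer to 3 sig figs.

Area A = 6.04 × 3.61 = 21.8044 m².
Net radiated power P_net = εσA(T⁴ − T₀⁴) = 0.887×5.670×10⁻⁸×21.8044×(1318⁴ − 303.6⁴).
T⁴ − T₀⁴ = 3.01760×10¹² − 8.49585×10⁹ = 3.00910×10¹² K⁴, so P_net = 3.30×10⁶ W.

Net loss ≈ 3.30×10⁶ W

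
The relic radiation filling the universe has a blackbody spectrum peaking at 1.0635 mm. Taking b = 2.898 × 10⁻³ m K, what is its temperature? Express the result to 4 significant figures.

T ≈ 2.725 K

Wien's law gives T = b/λ_max = (2.898×10⁻³ m·K)/(1.0635×10⁻³ m) = 2.725 K.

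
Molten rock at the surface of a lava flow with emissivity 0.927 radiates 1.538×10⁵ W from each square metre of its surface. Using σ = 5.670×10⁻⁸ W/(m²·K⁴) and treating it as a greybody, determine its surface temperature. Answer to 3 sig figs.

I = εσT⁴, so T = (I/εσ)^(1/4) = (1.538×10⁵/(0.927×5.670×10⁻⁸))^(1/4) = 1.31×10³ K.

T ≈ 1.31×10³ K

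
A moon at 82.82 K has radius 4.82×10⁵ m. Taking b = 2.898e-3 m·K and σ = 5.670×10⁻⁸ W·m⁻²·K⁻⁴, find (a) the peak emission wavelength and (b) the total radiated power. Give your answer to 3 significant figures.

(a) λ_max = b/T = 2.898×10⁻³/82.82 = 3.499×10⁻⁵ m = 35.0 μm.
Surface area A = 4πR² = 4π(4.82×10⁵ m)² = 2.91947×10¹² m².
(b) P = σAT⁴ = 5.670×10⁻⁸×2.91947×10¹²×(82.82)⁴ = 7.79×10¹² W.

λ_max ≈ 35.0 μm; P ≈ 7.79×10¹² W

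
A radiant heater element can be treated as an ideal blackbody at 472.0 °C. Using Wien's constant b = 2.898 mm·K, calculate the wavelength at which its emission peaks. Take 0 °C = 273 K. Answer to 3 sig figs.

λ_max ≈ 3.89 μm

T = 472.0 °C + 273 = 745.0 K.
Wien's displacement law: λ_max = b/T = (2.898×10⁻³ m·K)/(745.0 K) = 3.890×10⁻⁶ m.
That is 3.89 μm, in the infrared range.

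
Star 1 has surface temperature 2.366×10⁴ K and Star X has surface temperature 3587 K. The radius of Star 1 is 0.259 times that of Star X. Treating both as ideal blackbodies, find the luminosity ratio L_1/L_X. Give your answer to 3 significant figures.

L_1/L_X ≈ 127

L ∝ R²T⁴, so L_1/L_X = (R_1/R_X)²(T_1/T_X)⁴ = (0.259)² × (2.366×10⁴/3587)⁴ = 0.067081 × 1892.93 = 127.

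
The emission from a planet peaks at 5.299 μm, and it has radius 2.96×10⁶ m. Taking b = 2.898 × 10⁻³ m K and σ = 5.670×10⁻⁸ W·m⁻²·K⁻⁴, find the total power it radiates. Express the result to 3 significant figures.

P ≈ 5.58×10¹⁷ W

Wien's law: T = b/λ_max = 2.898×10⁻³/5.299×10⁻⁶ = 546.896 K.
Surface area A = 4πR² = 4π(2.96×10⁶ m)² = 1.10102×10¹⁴ m².
Then P = σAT⁴ = 5.670×10⁻⁸×1.10102×10¹⁴×(546.896)⁴ = 5.58×10¹⁷ W.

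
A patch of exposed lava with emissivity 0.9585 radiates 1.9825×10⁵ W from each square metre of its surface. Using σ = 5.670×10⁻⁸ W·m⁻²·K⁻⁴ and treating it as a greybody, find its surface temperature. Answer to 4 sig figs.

T ≈ 1382 K

I = εσT⁴, so T = (I/εσ)^(1/4) = (1.9825×10⁵/(0.9585×5.670×10⁻⁸))^(1/4) = 1382 K.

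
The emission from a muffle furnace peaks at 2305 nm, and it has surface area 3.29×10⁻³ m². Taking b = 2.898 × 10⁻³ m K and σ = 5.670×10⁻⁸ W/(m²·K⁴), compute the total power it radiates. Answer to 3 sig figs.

Wien's law: T = b/λ_max = 2.898×10⁻³/2.305×10⁻⁶ = 1257.27 K.
Area A = 3.29×10⁻³ m².
Then P = σAT⁴ = 5.670×10⁻⁸×3.29×10⁻³×(1257.27)⁴ = 466 W.

P ≈ 466 W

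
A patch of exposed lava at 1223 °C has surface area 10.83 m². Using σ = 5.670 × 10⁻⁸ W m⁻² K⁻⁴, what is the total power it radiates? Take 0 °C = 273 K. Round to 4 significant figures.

T = 1223 °C + 273 = 1496 K.
Area A = 10.83 m².
P = σAT⁴ = 5.670×10⁻⁸ × 10.83 × (1496)⁴ = 3.076×10⁶ W.

P ≈ 3.076×10⁶ W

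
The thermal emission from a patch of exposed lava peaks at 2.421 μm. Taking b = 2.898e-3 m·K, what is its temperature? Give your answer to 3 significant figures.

T ≈ 1.20×10³ K

Wien's law gives T = b/λ_max = (2.898×10⁻³ m·K)/(2.421×10⁻⁶ m) = 1.20×10³ K.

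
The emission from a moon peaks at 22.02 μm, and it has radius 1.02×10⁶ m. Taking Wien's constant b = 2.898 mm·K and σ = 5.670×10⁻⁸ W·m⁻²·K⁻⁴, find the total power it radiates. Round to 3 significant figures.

P ≈ 2.22×10¹⁴ W

Wien's law: T = b/λ_max = 2.898×10⁻³/2.202×10⁻⁵ = 131.608 K.
Surface area A = 4πR² = 4π(1.02×10⁶ m)² = 1.30741×10¹³ m².
Then P = σAT⁴ = 5.670×10⁻⁸×1.30741×10¹³×(131.608)⁴ = 2.22×10¹⁴ W.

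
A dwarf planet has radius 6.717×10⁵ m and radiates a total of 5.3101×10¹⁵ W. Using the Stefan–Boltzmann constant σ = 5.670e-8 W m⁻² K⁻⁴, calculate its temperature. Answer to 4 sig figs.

T ≈ 358.5 K

Surface area A = 4πR² = 4π(6.717×10⁵ m)² = 5.66971×10¹² m².
P = σAT⁴ ⇒ T = (P/(σA))^(1/4) = (5.3101×10¹⁵/(5.670×10⁻⁸×5.66971×10¹²))^(1/4) = 358.5 K.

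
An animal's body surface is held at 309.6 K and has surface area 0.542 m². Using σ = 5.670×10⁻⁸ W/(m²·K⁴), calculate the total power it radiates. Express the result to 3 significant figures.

Area A = 0.542 m².
P = σAT⁴ = 5.670×10⁻⁸ × 0.542 × (309.6)⁴ = 282 W.

P ≈ 282 W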